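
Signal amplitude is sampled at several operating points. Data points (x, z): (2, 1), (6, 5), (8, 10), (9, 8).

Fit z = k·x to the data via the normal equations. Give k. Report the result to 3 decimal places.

Entries of MᵀM: Σx·x = 185.
Moment sums: Σx·z = 184.
So MᵀM·[k]ᵀ = Mᵀz: [[185]]·[k]ᵀ = [184]ᵀ.
Hence k = 184 / 185 ≈ 0.994595.

k = 0.995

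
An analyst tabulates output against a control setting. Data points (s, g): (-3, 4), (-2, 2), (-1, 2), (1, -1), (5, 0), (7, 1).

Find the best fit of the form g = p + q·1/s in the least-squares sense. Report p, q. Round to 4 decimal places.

Sums needed: Σ1 = 6, Σ1/s = -103/210, Σ1/s·1/s = 106789/44100.
Moment sums: Σg = 8, Σ1/s·g = -109/21.
So AᵀA·[p, q]ᵀ = Aᵀg: [[6, -103/210]; [-103/210, 106789/44100]]·[p, q]ᵀ = [8, -109/21]ᵀ.
Δ = 6·(106789/44100) − (-103/210)² = 25205/1764.
p = (8·(106789/44100) − (-103/210)·(-109/21))/(25205/1764) = 742042/630125; q = (6·(-109/21) − (-103/210)·8)/(25205/1764) = -240072/126025.

p = 1.1776, q = -1.9050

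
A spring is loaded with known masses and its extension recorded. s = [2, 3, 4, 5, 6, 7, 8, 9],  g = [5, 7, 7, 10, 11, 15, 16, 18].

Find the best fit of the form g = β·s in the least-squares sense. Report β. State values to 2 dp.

β = 2.01

The normal system MᵀM·[β]ᵀ = Mᵀg is [[284]]·[β]ᵀ = [570]ᵀ.
Hence β = 570 / 284 ≈ 2.00704.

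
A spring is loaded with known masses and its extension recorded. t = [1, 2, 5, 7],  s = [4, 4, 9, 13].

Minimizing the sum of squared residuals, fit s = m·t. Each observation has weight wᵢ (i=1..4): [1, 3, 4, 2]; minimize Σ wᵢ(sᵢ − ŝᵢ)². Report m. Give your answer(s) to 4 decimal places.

m = 1.8483

AᵀWA·[m]ᵀ = AᵀWs reads: 211·m = 390.
(Σwᵢ·t·t = 211, Σwᵢ·t·s = 390.)
Hence m = 390 / 211 ≈ 1.84834.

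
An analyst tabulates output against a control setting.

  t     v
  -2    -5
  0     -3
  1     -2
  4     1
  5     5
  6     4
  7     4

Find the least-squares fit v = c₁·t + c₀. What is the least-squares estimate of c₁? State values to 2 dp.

With design matrix X, XᵀX = [[131, 21]; [21, 7]] and Xᵀv = [89, 4]ᵀ.
Δ = 131·7 − 21² = 476.
c₁ = (89·7 − 21·4)/476 = 77/68; c₀ = (131·4 − 21·89)/476 = -1345/476.

c₁ = 1.13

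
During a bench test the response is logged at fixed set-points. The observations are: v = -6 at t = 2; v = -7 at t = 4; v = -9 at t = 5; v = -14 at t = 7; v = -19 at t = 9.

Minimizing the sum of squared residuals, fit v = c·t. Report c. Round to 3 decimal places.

Normal-equation sums: Σt·t = 175.
And Σt·v = -354.
c = (-354)/175 = -2.02286.

c = -2.023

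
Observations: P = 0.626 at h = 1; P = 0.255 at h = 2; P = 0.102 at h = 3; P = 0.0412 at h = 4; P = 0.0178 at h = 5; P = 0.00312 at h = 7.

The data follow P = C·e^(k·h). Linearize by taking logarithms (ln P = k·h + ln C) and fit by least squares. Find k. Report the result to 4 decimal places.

k = -0.8837

Let Y = ln P. Fitting Y = k·h + ln C by least squares:
AᵀA = [[104.0000, 22.0000]; [22.0000, 6]], rhs = [-83.3392, -17.1055]ᵀ  (here Σh = 22.0000, Σ(h)² = 104.0000, Σln P = -17.1055, Σh·ln P = -83.3392).
Δ = 104.0000·6 − (22.0000)² = 140.0000; k = (-83.3392·6 − 22.0000·-17.1055)/140.0000 = -0.88368, ln C = (104.0000·-17.1055 − 22.0000·-83.3392)/140.0000 = 0.38924.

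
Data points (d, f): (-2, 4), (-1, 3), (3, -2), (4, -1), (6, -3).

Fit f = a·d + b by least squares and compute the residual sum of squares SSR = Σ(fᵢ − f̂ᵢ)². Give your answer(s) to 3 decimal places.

Entries of MᵀM: Σd·d = 66, Σd = 10, Σ1 = 5.
Moment sums: Σd·f = -39, Σf = 1.
MᵀM·[a, b]ᵀ = Mᵀf becomes [[66, 10]; [10, 5]]·[a, b]ᵀ = [-39, 1]ᵀ.
Eliminating b: 5·(row 1) − 10·(row 2) gives 230·a = 5·(-39) − 10·1 = -205, so a = -41/46.
Then b = (1 − 10·(-41/46))/5 = 228/115.
Residuals: 27/115, 29/230, -301/230, 67/115, 42/115; SSR = 519/230.

SSR = 2.257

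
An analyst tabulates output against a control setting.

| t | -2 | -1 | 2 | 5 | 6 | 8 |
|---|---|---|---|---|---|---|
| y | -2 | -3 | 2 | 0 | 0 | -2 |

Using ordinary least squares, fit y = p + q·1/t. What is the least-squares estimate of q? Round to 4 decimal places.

Sums needed: Σ1 = 6, Σ1/t = -61/120, Σ1/t·1/t = 22801/14400.
Moment sums: Σy = -5, Σ1/t·y = 19/4.
So MᵀM·[p, q]ᵀ = Mᵀy: [[6, -61/120]; [-61/120, 22801/14400]]·[p, q]ᵀ = [-5, 19/4]ᵀ.
det = 6·(22801/14400) − (-61/120)² = 26617/2880.
p = ((-5)·(22801/14400) − (-61/120)·(19/4))/(26617/2880) = -15847/26617; q = (6·(19/4) − (-61/120)·(-5))/(26617/2880) = 74760/26617.

q = 2.8087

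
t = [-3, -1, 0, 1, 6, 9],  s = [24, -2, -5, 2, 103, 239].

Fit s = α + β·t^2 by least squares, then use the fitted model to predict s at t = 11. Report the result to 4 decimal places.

ŝ = 358.2802

Sums needed: Σ1 = 6, Σt^2 = 128, Σt^2·t^2 = 7940.
And Σs = 361, Σt^2·s = 23283.
Normal equations: [[6, 128]; [128, 7940]]·[α, β]ᵀ = [361, 23283]ᵀ.
Δ = 6·7940 − 128² = 31256.
α = (361·7940 − 128·23283)/31256 = -28471/7814; β = (6·23283 − 128·361)/31256 = 46745/15628.
At t = 11: ŝ = (-28471/7814)·(1) + (46745/15628)·(121) = 5599203/15628.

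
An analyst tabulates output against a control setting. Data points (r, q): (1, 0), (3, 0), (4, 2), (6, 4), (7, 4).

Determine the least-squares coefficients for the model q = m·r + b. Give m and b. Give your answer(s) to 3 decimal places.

Forming XᵀX = [[111, 21]; [21, 5]] and Xᵀq = [60, 10]ᵀ gives XᵀX·[m, b]ᵀ = Xᵀq.
Eliminating b: 5·(row 1) − 21·(row 2) gives 114·m = 5·60 − 21·10 = 90, so m = 15/19.
Then b = (10 − 21·(15/19))/5 = -25/19.

m = 0.789, b = -1.316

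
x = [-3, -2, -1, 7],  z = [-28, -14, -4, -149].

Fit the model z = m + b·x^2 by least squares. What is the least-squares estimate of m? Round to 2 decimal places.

m = -1.28

The normal system AᵀA·[m, b]ᵀ = Aᵀz is [[4, 63]; [63, 2499]]·[m, b]ᵀ = [-195, -7613]ᵀ.
Eliminating b: 2499·(row 1) − 63·(row 2) gives 6027·m = 2499·(-195) − 63·(-7613) = -7686, so m = -366/287.
Then b = ((-7613) − 63·(-366/287))/2499 = -18167/6027.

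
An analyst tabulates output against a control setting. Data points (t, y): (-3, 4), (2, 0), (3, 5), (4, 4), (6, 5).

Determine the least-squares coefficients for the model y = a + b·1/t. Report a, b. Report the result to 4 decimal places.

Forming AᵀA = [[5, 11/12]; [11/12, 9/16]] and Aᵀy = [18, 13/6]ᵀ gives AᵀA·[a, b]ᵀ = Aᵀy.
det = 5·(9/16) − (11/12)² = 71/36.
a = (18·(9/16) − (11/12)·(13/6))/(71/36) = 293/71; b = (5·(13/6) − (11/12)·18)/(71/36) = -204/71.

a = 4.1268, b = -2.8732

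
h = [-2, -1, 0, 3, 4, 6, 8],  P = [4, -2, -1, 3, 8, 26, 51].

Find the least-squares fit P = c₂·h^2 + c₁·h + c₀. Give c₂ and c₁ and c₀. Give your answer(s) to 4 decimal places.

c₂ = 0.9751, c₁ = -1.1196, c₀ = -2.5157

Entries of XᵀX: Σh^2·h^2 = 5746, Σh^2·h = 810, Σh^2 = 130, Σh·h = 130, Σh = 18, Σ1 = 7.
For XᵀP: Σh^2·P = 4369, Σh·P = 599, ΣP = 89.
XᵀX·[c₂, c₁, c₀]ᵀ = XᵀP becomes [[5746, 810, 130]; [810, 130, 18]; [130, 18, 7]]·[c₂, c₁, c₀]ᵀ = [4369, 599, 89]ᵀ.
Inverting the 3×3 Gram matrix, [c₂, c₁, c₀]ᵀ = [89771/92064, -34357/30688, -28951/11508]ᵀ.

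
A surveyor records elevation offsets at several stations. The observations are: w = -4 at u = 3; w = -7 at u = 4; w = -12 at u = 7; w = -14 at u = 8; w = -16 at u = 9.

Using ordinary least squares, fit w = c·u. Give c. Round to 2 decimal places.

From the data, Σu·u = 219.
Moment sums: Σu·w = -380.
Normal equations: [[219]]·[c]ᵀ = [-380]ᵀ.
Hence c = -380 / 219 ≈ -1.73516.

c = -1.74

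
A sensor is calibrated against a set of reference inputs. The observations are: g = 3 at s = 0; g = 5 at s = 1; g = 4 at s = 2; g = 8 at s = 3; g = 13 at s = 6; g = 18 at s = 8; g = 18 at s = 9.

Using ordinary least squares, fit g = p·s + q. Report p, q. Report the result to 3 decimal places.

p = 1.805, q = 2.378

Compute the Gram sums: Σs·s = 195, Σs = 29, Σ1 = 7.
For Mᵀg: Σs·g = 421, Σg = 69.
So MᵀM·[p, q]ᵀ = Mᵀg: [[195, 29]; [29, 7]]·[p, q]ᵀ = [421, 69]ᵀ.
Eliminating q: 7·(row 1) − 29·(row 2) gives 524·p = 7·421 − 29·69 = 946, so p = 473/262.
Then q = (69 − 29·(473/262))/7 = 623/262.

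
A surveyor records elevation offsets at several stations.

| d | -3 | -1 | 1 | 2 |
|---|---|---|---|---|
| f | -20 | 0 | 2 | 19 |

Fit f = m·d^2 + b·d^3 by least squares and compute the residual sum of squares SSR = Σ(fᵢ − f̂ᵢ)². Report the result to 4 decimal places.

SSR = 2.0522

AᵀA·[m, b]ᵀ = Aᵀf reads: 99·m + (-211)·b = -102;  (-211)·m + 795·b = 694.
Determinant 99·795 − (-211)² = 34184.
m = ((-102)·795 − (-211)·694)/34184 = 8168/4273; b = (99·694 − (-211)·(-102))/34184 = 5898/4273.
Residuals: 274/4273, -2270/4273, -5520/4273, 1331/4273; SSR = 8769/4273.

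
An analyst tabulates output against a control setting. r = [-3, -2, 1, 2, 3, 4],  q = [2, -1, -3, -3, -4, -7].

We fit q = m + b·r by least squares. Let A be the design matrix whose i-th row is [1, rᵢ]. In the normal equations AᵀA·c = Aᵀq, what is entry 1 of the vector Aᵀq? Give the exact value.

-16

Entry 1 ↔ basis 1, so (Aᵀq)_{1} = Σᵢ qᵢ = (1)·(2) + (1)·(-1) + (1)·(-3) + (1)·(-3) + (1)·(-4) + (1)·(-7) = -16.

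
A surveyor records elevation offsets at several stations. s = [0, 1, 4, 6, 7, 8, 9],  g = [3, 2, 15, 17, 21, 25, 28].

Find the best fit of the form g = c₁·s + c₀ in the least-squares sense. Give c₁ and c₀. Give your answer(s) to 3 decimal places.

c₁ = 2.889, c₀ = 1.413

The normal equations are: 247·c₁ + 35·c₀ = 763;  35·c₁ + 7·c₀ = 111.
(Σs·s = 247, Σs = 35, Σ1 = 7, Σs·g = 763, Σg = 111.)
det = 247·7 − 35² = 504.
c₁ = (763·7 − 35·111)/504 = 26/9; c₀ = (247·111 − 35·763)/504 = 89/63.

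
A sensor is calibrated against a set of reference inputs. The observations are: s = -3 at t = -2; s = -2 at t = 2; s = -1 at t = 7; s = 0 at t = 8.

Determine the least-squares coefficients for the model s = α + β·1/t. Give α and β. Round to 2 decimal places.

Normal-equation sums: Σ1 = 4, Σ1/t = 15/56, Σ1/t·1/t = 1681/3136.
Moment sums: Σs = -6, Σ1/t·s = 5/14.
So MᵀM·[α, β]ᵀ = Mᵀs: [[4, 15/56]; [15/56, 1681/3136]]·[α, β]ᵀ = [-6, 5/14]ᵀ.
det = 4·(1681/3136) − (15/56)² = 6499/3136.
α = ((-6)·(1681/3136) − (15/56)·(5/14))/(6499/3136) = -10386/6499; β = (4·(5/14) − (15/56)·(-6))/(6499/3136) = 9520/6499.

α = -1.60, β = 1.46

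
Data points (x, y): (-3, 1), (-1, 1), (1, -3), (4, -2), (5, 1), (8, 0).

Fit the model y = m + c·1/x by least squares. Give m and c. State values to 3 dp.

Entries of AᵀA: Σ1 = 6, Σ1/x = 29/120, Σ1/x·1/x = 32101/14400.
And Σy = -2, Σ1/x·y = -139/30.
Normal equations: [[6, 29/120]; [29/120, 32101/14400]]·[m, c]ᵀ = [-2, -139/30]ᵀ.
Δ = 6·(32101/14400) − (29/120)² = 38353/2880.
m = ((-2)·(32101/14400) − (29/120)·(-139/30))/(38353/2880) = -48078/191765; c = (6·(-139/30) − (29/120)·(-2))/(38353/2880) = -78672/38353.

m = -0.251, c = -2.051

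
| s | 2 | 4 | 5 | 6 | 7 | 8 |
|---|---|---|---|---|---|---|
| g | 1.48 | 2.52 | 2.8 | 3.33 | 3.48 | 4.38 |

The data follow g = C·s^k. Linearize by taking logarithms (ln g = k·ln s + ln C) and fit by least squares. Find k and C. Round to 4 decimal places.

k = 0.7384, C = 0.8831

With ln gᵢ as the transformed response and ln sᵢ as the regressor:
XᵀX = [[16.3136, 9.5060]; [9.5060, 6]], rhs = [10.8636, 6.2730]ᵀ  (here Σln s = 9.5060, Σ(ln s)² = 16.3136, Σln g = 6.2730, Σln s·ln g = 10.8636).
Solving (det = 7.5177): k = 0.73838, ln C = -0.12435, so C = exp(-0.12435) = 0.88307.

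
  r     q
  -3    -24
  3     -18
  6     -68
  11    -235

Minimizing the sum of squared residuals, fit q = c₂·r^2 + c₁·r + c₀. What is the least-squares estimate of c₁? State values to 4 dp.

c₁ = 1.1172

Compute the Gram sums: Σr^2·r^2 = 16099, Σr^2·r = 1547, Σr^2 = 175, Σr·r = 175, Σr = 17, Σ1 = 4.
Right-hand side: Σr^2·q = -31261, Σr·q = -2975, Σq = -345.
Normal equations: [[16099, 1547, 175]; [1547, 175, 17]; [175, 17, 4]]·[c₂, c₁, c₀]ᵀ = [-31261, -2975, -345]ᵀ.
Row-reducing yields c₂ = -299521/148188, c₁ = 165563/148188, c₀ = -63469/24698.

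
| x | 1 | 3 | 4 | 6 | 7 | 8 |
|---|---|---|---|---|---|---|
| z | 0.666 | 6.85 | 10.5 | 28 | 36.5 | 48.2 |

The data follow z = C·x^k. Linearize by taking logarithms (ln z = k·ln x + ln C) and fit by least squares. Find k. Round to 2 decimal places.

k = 2.06

Linearized form: ln z = k·ln x + ln C. From the 6 transformed points,
Σln x = 8.3020, Σ(ln x)² = 14.4498, Σln z = 14.6740, Σln x·ln z = 26.4028.
Equations: 14.4498·k + 8.3020·ln C = 26.4028;  8.3020·k + 6·ln C = 14.6740.
Slope k = (n·Σln x·ln z − Σln x·Σln z)/(n·Σ(ln x)² − (Σln x)²) = (6·26.4028 − 8.3020·14.6740)/17.7753 = 2.05864; ln C = (Σln z − k·Σln x)/n = -0.40280.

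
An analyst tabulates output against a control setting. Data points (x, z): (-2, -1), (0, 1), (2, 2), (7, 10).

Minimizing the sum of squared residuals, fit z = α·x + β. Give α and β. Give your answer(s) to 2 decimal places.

Entries of AᵀA: Σx·x = 57, Σx = 7, Σ1 = 4.
Moment sums: Σx·z = 76, Σz = 12.
Eliminating β: 4·(row 1) − 7·(row 2) gives 179·α = 4·76 − 7·12 = 220, so α = 220/179.
Then β = (12 − 7·(220/179))/4 = 152/179.

α = 1.23, β = 0.85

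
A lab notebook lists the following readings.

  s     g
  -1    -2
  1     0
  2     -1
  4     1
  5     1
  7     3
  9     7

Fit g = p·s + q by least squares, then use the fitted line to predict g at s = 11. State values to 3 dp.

Forming XᵀX = [[177, 27]; [27, 7]] and Xᵀg = [93, 9]ᵀ gives XᵀX·[p, q]ᵀ = Xᵀg.
Δ = 177·7 − 27² = 510.
p = (93·7 − 27·9)/510 = 4/5; q = (177·9 − 27·93)/510 = -9/5.
At s = 11: ĝ = (4/5)·(11) + (-9/5)·(1) = 7.

ĝ = 7.000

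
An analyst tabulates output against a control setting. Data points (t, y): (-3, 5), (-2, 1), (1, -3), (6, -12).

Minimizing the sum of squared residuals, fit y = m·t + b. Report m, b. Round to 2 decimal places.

With design matrix X, XᵀX = [[50, 2]; [2, 4]] and Xᵀy = [-92, -9]ᵀ.
Determinant 50·4 − 2² = 196.
m = ((-92)·4 − 2·(-9))/196 = -25/14; b = (50·(-9) − 2·(-92))/196 = -19/14.

m = -1.79, b = -1.36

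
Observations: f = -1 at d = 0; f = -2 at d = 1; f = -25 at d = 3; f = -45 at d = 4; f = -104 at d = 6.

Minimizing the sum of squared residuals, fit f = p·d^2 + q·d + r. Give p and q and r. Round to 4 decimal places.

p = -3.0758, q = 1.2273, r = -0.6970

The normal equations are: 1634·p + 308·q + 62·r = -4691;  308·p + 62·q + 14·r = -881;  62·p + 14·q + 5·r = -177.
(Σd^2·d^2 = 1634, Σd^2·d = 308, Σd^2 = 62, Σd·d = 62, Σd = 14, Σ1 = 5, Σd^2·f = -4691, Σd·f = -881, Σf = -177.)
Solving the 3×3 system (Gaussian elimination) gives p = -203/66, q = 27/22, r = -23/33.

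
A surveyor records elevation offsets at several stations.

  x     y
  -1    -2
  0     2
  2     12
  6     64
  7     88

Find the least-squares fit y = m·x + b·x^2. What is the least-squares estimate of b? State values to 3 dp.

The normal equations are: 90·m + 566·b = 1026;  566·m + 3714·b = 6662.
Δ = 90·3714 − 566² = 13904.
m = (1026·3714 − 566·6662)/13904 = 2492/869; b = (90·6662 − 566·1026)/13904 = 1179/869.

b = 1.357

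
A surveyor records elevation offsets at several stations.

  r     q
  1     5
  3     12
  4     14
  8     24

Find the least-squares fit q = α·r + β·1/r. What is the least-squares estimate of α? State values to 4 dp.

Setting ∂/∂α … = 0 gives: 90·α + 4·β = 289;  4·α + (685/576)·β = 31/2.
(Σr·r = 90, Σr·1/r = 4, Σ1/r·1/r = 685/576, Σr·q = 289, Σ1/r·q = 31/2.)
Eliminating β: (685/576)·(row 1) − 4·(row 2) gives (2913/32)·α = (685/576)·289 − 4·(31/2) = 162253/576, so α = 162253/52434.
Then β = ((31/2) − 4·(162253/52434))/(685/576) = 7648/2913.

α = 3.0944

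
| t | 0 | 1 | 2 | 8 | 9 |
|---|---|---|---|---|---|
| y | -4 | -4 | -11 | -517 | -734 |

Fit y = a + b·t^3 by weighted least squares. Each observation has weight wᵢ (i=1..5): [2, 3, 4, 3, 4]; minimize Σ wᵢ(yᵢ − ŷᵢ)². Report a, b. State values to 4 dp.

Compute the Gram sums: Σwᵢ·1 = 16, Σwᵢ·t^3 = 4487, Σwᵢ·t^3·t^3 = 2912455.
And Σwᵢ·y = -4551, Σwᵢ·t^3·y = -2934820.
So XᵀWX·[a, b]ᵀ = XᵀWy: [[16, 4487]; [4487, 2912455]]·[a, b]ᵀ = [-4551, -2934820]ᵀ.
Determinant 16·2912455 − 4487² = 26466111.
a = ((-4551)·2912455 − 4487·(-2934820))/26466111 = -12292195/3780873; b = (16·(-2934820) − 4487·(-4551))/26466111 = -3790969/3780873.

a = -3.2512, b = -1.0027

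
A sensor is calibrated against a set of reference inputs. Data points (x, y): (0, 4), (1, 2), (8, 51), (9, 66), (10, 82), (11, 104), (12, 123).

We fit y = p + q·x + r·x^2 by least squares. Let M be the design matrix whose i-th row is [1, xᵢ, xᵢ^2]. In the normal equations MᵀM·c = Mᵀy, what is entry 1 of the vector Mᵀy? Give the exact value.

432

Entry 1 ↔ basis 1, so (Mᵀy)_{1} = Σᵢ yᵢ = (1)·(4) + (1)·(2) + (1)·(51) + (1)·(66) + (1)·(82) + (1)·(104) + (1)·(123) = 432.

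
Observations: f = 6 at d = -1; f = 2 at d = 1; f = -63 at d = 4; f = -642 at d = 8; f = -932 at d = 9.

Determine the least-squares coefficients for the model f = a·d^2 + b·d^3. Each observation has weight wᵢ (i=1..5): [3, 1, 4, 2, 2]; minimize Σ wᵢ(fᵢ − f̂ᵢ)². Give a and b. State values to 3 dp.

Entries of MᵀWM: Σwᵢ·d^2·d^2 = 22342, Σwᵢ·d^2·d^3 = 187728, Σwᵢ·d^3·d^3 = 1603558.
And Σwᵢ·d^2·f = -237172, Σwᵢ·d^3·f = -2032408.
So MᵀWM·[a, b]ᵀ = MᵀWf: [[22342, 187728]; [187728, 1603558]]·[a, b]ᵀ = [-237172, -2032408]ᵀ.
det = 22342·1603558 − 187728² = 584890852.
a = ((-237172)·1603558 − 187728·(-2032408))/584890852 = 305207762/146222713; b = (22342·(-2032408) − 187728·(-237172))/584890852 = -221058580/146222713.

a = 2.087, b = -1.512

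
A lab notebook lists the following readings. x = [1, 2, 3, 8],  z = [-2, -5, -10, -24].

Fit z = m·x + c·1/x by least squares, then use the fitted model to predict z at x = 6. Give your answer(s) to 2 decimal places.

ẑ = -18.14

With design matrix M, MᵀM = [[78, 4]; [4, 793/576]] and Mᵀz = [-234, -65/6]ᵀ.
Determinant 78·(793/576) − 4² = 8773/96.
m = ((-234)·(793/576) − 4·(-65/6))/(8773/96) = -26767/8773; c = (78·(-65/6) − 4·(-234))/(8773/96) = 8736/8773.
At x = 6: ẑ = (-26767/8773)·(6) + (8736/8773)·(1/6) = -159146/8773.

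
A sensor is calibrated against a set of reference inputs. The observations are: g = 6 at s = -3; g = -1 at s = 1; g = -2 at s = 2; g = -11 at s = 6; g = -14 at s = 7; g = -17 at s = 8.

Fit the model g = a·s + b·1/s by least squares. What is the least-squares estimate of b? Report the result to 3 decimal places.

b = 1.604

The normal system AᵀA·[a, b]ᵀ = Aᵀg is [[163, 6]; [6, 40217/28224]]·[a, b]ᵀ = [-323, -239/24]ᵀ.
Determinant 163·(40217/28224) − 6² = 5539307/28224.
a = ((-323)·(40217/28224) − 6·(-239/24))/(5539307/28224) = -11303707/5539307; b = (163·(-239/24) − 6·(-323))/(5539307/28224) = 8884680/5539307.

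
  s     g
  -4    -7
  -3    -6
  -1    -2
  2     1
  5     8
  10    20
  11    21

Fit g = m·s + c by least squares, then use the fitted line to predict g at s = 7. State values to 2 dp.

Normal-equation sums: Σs·s = 276, Σs = 20, Σ1 = 7.
Moment sums: Σs·g = 521, Σg = 35.
MᵀM·[m, c]ᵀ = Mᵀg becomes [[276, 20]; [20, 7]]·[m, c]ᵀ = [521, 35]ᵀ.
Δ = 276·7 − 20² = 1532.
m = (521·7 − 20·35)/1532 = 2947/1532; c = (276·35 − 20·521)/1532 = -190/383.
At s = 7: ĝ = (2947/1532)·(7) + (-190/383)·(1) = 19869/1532.

ĝ = 12.97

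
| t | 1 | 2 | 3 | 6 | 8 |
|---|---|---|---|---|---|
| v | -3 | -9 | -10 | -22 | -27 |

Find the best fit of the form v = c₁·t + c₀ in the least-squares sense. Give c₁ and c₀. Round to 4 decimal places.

c₁ = -3.3824, c₀ = -0.6706

Compute the Gram sums: Σt·t = 114, Σt = 20, Σ1 = 5.
And Σt·v = -399, Σv = -71.
Eliminating c₀: 5·(row 1) − 20·(row 2) gives 170·c₁ = 5·(-399) − 20·(-71) = -575, so c₁ = -115/34.
Then c₀ = ((-71) − 20·(-115/34))/5 = -57/85.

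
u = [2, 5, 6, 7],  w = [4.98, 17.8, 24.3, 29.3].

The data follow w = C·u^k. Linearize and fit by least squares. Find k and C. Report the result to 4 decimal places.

Linearized form: ln w = k·ln u + ln C. From the 4 transformed points,
XᵀX = [[10.0677, 6.0403]; [6.0403, 4]], rhs = [18.0357, 11.0527]ᵀ  (here Σln u = 6.0403, Σ(ln u)² = 10.0677, Σln w = 11.0527, Σln u·ln w = 18.0357).
Slope k = (n·Σln u·ln w − Σln u·Σln w)/(n·Σ(ln u)² − (Σln u)²) = (4·18.0357 − 6.0403·11.0527)/3.7862 = 1.42146; ln C = (Σln w − k·Σln u)/n = 0.61668, so C = exp(0.61668) = 1.85277.

k = 1.4215, C = 1.8528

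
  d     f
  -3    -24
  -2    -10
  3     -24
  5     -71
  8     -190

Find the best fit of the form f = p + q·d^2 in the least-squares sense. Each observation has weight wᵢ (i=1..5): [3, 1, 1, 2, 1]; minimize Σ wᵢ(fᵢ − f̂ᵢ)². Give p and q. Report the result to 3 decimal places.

Entries of XᵀWX: Σwᵢ·1 = 8, Σwᵢ·d^2 = 154, Σwᵢ·d^2·d^2 = 5686.
Moment sums: Σwᵢ·f = -438, Σwᵢ·d^2·f = -16614.
Eliminating q: 5686·(row 1) − 154·(row 2) gives 21772·p = 5686·(-438) − 154·(-16614) = 68088, so p = 17022/5443.
Then q = ((-16614) − 154·(17022/5443))/5686 = -16365/5443.

p = 3.127, q = -3.007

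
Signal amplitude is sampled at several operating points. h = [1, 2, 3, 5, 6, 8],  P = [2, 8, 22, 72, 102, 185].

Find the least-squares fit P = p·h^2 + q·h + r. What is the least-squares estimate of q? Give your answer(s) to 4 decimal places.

q = -0.8394

The normal equations are: 6115·p + 889·q + 139·r = 17544;  889·p + 139·q + 25·r = 2536;  139·p + 25·q + 6·r = 391.
Solving the 3×3 system (Gaussian elimination) gives p = 997/330, q = -277/330, r = -73/55.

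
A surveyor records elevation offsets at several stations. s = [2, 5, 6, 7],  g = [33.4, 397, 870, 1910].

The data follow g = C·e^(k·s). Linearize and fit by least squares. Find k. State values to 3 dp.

Let Y = ln g. Fitting Y = k·s + ln C by least squares:
Σs = 20.0000, Σ(s)² = 114.0000, Σln g = 23.8158, Σs·ln g = 130.4318.
Normal system: [[114.0000, 20.0000]; [20.0000, 4]]·[k, ln C]ᵀ = [130.4318, 23.8158]ᵀ.
Δ = 114.0000·4 − (20.0000)² = 56.0000; k = (130.4318·4 − 20.0000·23.8158)/56.0000 = 0.81090, ln C = (114.0000·23.8158 − 20.0000·130.4318)/56.0000 = 1.89948.

k = 0.811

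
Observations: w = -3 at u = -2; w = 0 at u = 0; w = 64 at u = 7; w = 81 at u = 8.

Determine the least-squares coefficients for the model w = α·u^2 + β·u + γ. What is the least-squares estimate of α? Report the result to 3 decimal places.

Setting ∂/∂α … = 0 gives: 6513·α + 847·β + 117·γ = 8308;  847·α + 117·β + 13·γ = 1102;  117·α + 13·β + 4·γ = 142.
(Σu^2·u^2 = 6513, Σu^2·u = 847, Σu^2 = 117, Σu·u = 117, Σu = 13, Σ1 = 4, Σu^2·w = 8308, Σu·w = 1102, Σw = 142.)
Row-reducing yields α = 23191/26356, β = 81025/26356, γ = -3015/13178.

α = 0.880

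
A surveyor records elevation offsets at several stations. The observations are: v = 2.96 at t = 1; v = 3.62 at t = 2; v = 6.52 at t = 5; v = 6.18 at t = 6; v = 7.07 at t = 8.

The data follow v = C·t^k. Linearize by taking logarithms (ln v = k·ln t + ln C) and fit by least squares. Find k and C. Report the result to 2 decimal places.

k = 0.45, C = 2.87

Linearized form: ln v = k·ln t + ln C. From the 5 transformed points,
AᵀA = [[10.6052, 6.1738]; [6.1738, 5]], rhs = [11.2397, 8.0237]ᵀ  (here Σln t = 6.1738, Σ(ln t)² = 10.6052, Σln v = 8.0237, Σln t·ln v = 11.2397).
Slope k = (n·Σln t·ln v − Σln t·Σln v)/(n·Σ(ln t)² − (Σln t)²) = (5·11.2397 − 6.1738·8.0237)/14.9105 = 0.44678; ln C = (Σln v − k·Σln t)/n = 1.05308, so C = exp(1.05308) = 2.86647.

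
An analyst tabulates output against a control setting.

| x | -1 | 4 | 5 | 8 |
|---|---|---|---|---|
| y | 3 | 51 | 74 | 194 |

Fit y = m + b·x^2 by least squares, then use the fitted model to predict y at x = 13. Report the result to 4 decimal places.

Setting ∂/∂m … = 0 gives: 4·m + 106·b = 322;  106·m + 4978·b = 15085.
det = 4·4978 − 106² = 8676.
m = (322·4978 − 106·15085)/8676 = 217/482; b = (4·15085 − 106·322)/8676 = 728/241.
At x = 13: ŷ = (217/482)·(1) + (728/241)·(169) = 246281/482.

ŷ = 510.9564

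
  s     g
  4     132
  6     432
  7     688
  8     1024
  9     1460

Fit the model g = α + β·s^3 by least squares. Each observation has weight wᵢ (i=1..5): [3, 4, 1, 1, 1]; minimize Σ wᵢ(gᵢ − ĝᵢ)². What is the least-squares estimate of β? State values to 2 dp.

β = 2.00

Entries of XᵀWX: Σwᵢ·1 = 10, Σwᵢ·s^3 = 2640, Σwᵢ·s^3·s^3 = 1110146.
And Σwᵢ·g = 5296, Σwᵢ·s^3·g = 2223204.
XᵀWX·[α, β]ᵀ = XᵀWg becomes [[10, 2640]; [2640, 1110146]]·[α, β]ᵀ = [5296, 2223204]ᵀ.
Eliminating β: 1110146·(row 1) − 2640·(row 2) gives 4131860·α = 1110146·5296 − 2640·2223204 = 10074656, so α = 2518664/1032965.
Then β = (2223204 − 2640·(2518664/1032965))/1110146 = 412530/206593.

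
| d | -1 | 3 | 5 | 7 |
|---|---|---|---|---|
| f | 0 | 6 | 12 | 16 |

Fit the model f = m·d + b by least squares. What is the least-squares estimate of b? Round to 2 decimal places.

XᵀX·[m, b]ᵀ = Xᵀf reads: 84·m + 14·b = 190;  14·m + 4·b = 34.
Eliminating b: 4·(row 1) − 14·(row 2) gives 140·m = 4·190 − 14·34 = 284, so m = 71/35.
Then b = (34 − 14·(71/35))/4 = 7/5.

b = 1.40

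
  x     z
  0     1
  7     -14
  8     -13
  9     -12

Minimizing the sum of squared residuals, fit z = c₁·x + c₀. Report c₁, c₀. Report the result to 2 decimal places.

With design matrix M, MᵀM = [[194, 24]; [24, 4]] and Mᵀz = [-310, -38]ᵀ.
Eliminating c₀: 4·(row 1) − 24·(row 2) gives 200·c₁ = 4·(-310) − 24·(-38) = -328, so c₁ = -41/25.
Then c₀ = ((-38) − 24·(-41/25))/4 = 17/50.

c₁ = -1.64, c₀ = 0.34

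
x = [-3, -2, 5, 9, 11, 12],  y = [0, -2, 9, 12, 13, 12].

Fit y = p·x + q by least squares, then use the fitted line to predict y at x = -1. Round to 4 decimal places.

ŷ = 1.1188

Sums needed: Σx·x = 384, Σx = 32, Σ1 = 6.
Moment sums: Σx·y = 444, Σy = 44.
Normal equations: [[384, 32]; [32, 6]]·[p, q]ᵀ = [444, 44]ᵀ.
Δ = 384·6 − 32² = 1280.
p = (444·6 − 32·44)/1280 = 157/160; q = (384·44 − 32·444)/1280 = 21/10.
At x = -1: ŷ = (157/160)·(-1) + (21/10)·(1) = 179/160.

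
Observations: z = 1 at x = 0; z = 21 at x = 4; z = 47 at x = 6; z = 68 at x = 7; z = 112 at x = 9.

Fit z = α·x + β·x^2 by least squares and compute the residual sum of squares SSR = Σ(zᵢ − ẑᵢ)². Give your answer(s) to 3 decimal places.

With design matrix M, MᵀM = [[182, 1352]; [1352, 10514]] and Mᵀz = [1850, 14432]ᵀ.
Eliminating β: 10514·(row 1) − 1352·(row 2) gives 85644·α = 10514·1850 − 1352·14432 = -61164, so α = -1699/2379.
Then β = (14432 − 1352·(-1699/2379))/10514 = 268/183.
Residuals: 1, 337/793, -1139/793, 983/793, -155/793; SSR = 3821/793.

SSR = 4.818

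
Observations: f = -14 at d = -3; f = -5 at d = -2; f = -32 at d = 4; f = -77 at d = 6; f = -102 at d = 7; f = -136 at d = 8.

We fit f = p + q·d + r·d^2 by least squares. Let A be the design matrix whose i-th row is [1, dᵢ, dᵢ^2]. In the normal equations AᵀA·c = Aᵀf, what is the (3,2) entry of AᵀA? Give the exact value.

1100

Row 3 ↔ basis d^2, column 2 ↔ basis d, so (AᵀA)_{3,2} = Σᵢ (d^2)·(d) = (9)·(-3) + (4)·(-2) + (16)·(4) + (36)·(6) + (49)·(7) + (64)·(8) = 1100.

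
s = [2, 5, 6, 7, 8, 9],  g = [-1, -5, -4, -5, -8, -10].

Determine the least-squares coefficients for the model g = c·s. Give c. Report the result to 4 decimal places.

c = -0.9266

The normal equations are: 259·c = -240.
(Σs·s = 259, Σs·g = -240.)
c = (-240)/259 = -0.926641.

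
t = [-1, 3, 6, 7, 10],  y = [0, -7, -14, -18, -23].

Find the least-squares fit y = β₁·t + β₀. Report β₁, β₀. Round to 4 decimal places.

β₁ = -2.1571, β₀ = -1.6143

The normal equations are: 195·β₁ + 25·β₀ = -461;  25·β₁ + 5·β₀ = -62.
Eliminating β₀: 5·(row 1) − 25·(row 2) gives 350·β₁ = 5·(-461) − 25·(-62) = -755, so β₁ = -151/70.
Then β₀ = ((-62) − 25·(-151/70))/5 = -113/70.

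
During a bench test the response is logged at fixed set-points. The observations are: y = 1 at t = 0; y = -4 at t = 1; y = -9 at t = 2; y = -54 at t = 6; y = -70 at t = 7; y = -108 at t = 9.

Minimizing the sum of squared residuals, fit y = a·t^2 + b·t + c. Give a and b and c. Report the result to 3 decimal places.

a = -0.992, b = -3.167, c = 0.794

Sums needed: Σt^2·t^2 = 10275, Σt^2·t = 1297, Σt^2 = 171, Σt·t = 171, Σt = 25, Σ1 = 6.
For Mᵀy: Σt^2·y = -14162, Σt·y = -1808, Σy = -244.
So MᵀM·[a, b, c]ᵀ = Mᵀy: [[10275, 1297, 171]; [1297, 171, 25]; [171, 25, 6]]·[a, b, c]ᵀ = [-14162, -1808, -244]ᵀ.
Row-reducing yields a = -57601/58080, b = -61311/19360, c = 2881/3630.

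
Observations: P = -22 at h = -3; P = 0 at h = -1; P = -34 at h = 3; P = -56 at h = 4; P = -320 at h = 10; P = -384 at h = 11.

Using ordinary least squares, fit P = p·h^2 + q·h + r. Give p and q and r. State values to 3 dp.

p = -2.992, q = -2.003, r = -0.314

Forming XᵀX = [[25060, 2394, 256]; [2394, 256, 24]; [256, 24, 6]] and XᵀP = [-79864, -7684, -816]ᵀ gives XᵀX·[p, q, r]ᵀ = XᵀP.
Row-reducing yields p = -172842/57761, q = -115688/57761, r = -18152/57761.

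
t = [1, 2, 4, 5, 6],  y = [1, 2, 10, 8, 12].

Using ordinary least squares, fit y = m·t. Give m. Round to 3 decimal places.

Sums needed: Σt·t = 82.
And Σt·y = 157.
So AᵀA·[m]ᵀ = Aᵀy: [[82]]·[m]ᵀ = [157]ᵀ.
Hence m = 157 / 82 ≈ 1.91463.

m = 1.915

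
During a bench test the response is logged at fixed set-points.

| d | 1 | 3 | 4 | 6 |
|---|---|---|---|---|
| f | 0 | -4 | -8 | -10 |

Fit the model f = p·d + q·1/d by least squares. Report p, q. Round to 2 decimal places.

Sums needed: Σd·d = 62, Σd·1/d = 4, Σ1/d·1/d = 173/144.
And Σd·f = -104, Σ1/d·f = -5.
Eliminating q: (173/144)·(row 1) − 4·(row 2) gives (4211/72)·p = (173/144)·(-104) − 4·(-5) = -1889/18, so p = -7556/4211.
Then q = ((-5) − 4·(-7556/4211))/(173/144) = 7632/4211.

p = -1.79, q = 1.81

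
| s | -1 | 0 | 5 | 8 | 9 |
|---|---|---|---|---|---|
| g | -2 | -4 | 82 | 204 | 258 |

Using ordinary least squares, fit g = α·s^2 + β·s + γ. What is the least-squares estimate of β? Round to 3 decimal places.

Sums needed: Σs^2·s^2 = 11283, Σs^2·s = 1365, Σs^2 = 171, Σs·s = 171, Σs = 21, Σ1 = 5.
Moment sums: Σs^2·g = 36002, Σs·g = 4366, Σg = 538.
So AᵀA·[α, β, γ]ᵀ = Aᵀg: [[11283, 1365, 171]; [1365, 171, 21]; [171, 21, 5]]·[α, β, γ]ᵀ = [36002, 4366, 538]ᵀ.
Solving the 3×3 system (Gaussian elimination) gives α = 9902/3297, β = 932/471, γ = -3764/1099.

β = 1.979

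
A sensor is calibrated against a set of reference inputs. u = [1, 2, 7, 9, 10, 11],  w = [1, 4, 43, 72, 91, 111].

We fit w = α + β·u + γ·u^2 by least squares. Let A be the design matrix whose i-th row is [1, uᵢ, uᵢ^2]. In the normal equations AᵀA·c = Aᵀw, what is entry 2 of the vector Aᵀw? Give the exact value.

3089

Entry 2 ↔ basis u, so (Aᵀw)_{2} = Σᵢ (u)·wᵢ = (1)·(1) + (2)·(4) + (7)·(43) + (9)·(72) + (10)·(91) + (11)·(111) = 3089.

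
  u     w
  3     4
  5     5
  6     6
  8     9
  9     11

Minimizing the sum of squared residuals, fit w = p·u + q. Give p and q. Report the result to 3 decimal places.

p = 1.184, q = -0.342

With design matrix X, XᵀX = [[215, 31]; [31, 5]] and Xᵀw = [244, 35]ᵀ.
Eliminating q: 5·(row 1) − 31·(row 2) gives 114·p = 5·244 − 31·35 = 135, so p = 45/38.
Then q = (35 − 31·(45/38))/5 = -13/38.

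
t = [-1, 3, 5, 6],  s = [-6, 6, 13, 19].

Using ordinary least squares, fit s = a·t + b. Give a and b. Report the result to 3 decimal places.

a = 3.443, b = -3.191

Compute the Gram sums: Σt·t = 71, Σt = 13, Σ1 = 4.
Moment sums: Σt·s = 203, Σs = 32.
Determinant 71·4 − 13² = 115.
a = (203·4 − 13·32)/115 = 396/115; b = (71·32 − 13·203)/115 = -367/115.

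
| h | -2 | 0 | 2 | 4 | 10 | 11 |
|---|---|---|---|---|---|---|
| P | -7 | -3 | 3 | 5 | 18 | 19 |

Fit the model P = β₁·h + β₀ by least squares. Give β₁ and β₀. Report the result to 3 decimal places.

Entries of AᵀA: Σh·h = 245, Σh = 25, Σ1 = 6.
Moment sums: Σh·P = 429, ΣP = 35.
Normal equations: [[245, 25]; [25, 6]]·[β₁, β₀]ᵀ = [429, 35]ᵀ.
Determinant 245·6 − 25² = 845.
β₁ = (429·6 − 25·35)/845 = 1699/845; β₀ = (245·35 − 25·429)/845 = -430/169.

β₁ = 2.011, β₀ = -2.544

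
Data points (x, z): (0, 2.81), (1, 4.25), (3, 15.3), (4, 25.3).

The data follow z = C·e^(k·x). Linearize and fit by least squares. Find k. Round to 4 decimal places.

k = 0.5676

With ln zᵢ as the transformed response and xᵢ as the regressor:
Σx = 8.0000, Σ(x)² = 26.0000, Σln z = 8.4388, Σx·ln z = 22.5537.
Equations: 26.0000·k + 8.0000·ln C = 22.5537;  8.0000·k + 4·ln C = 8.4388.
Solving (det = 40.0000): k = 0.56762, ln C = 0.97446.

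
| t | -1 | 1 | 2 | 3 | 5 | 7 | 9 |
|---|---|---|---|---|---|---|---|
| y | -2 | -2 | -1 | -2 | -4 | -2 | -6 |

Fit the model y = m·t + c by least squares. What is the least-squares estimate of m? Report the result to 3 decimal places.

m = -0.346

Forming MᵀM = [[170, 26]; [26, 7]] and Mᵀy = [-96, -19]ᵀ gives MᵀM·[m, c]ᵀ = Mᵀy.
det = 170·7 − 26² = 514.
m = ((-96)·7 − 26·(-19))/514 = -89/257; c = (170·(-19) − 26·(-96))/514 = -367/257.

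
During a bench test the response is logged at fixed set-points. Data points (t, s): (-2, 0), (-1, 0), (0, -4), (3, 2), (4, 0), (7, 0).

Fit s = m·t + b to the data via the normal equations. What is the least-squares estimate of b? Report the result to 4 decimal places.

Normal-equation sums: Σt·t = 79, Σt = 11, Σ1 = 6.
For Aᵀs: Σt·s = 6, Σs = -2.
AᵀA·[m, b]ᵀ = Aᵀs becomes [[79, 11]; [11, 6]]·[m, b]ᵀ = [6, -2]ᵀ.
Eliminating b: 6·(row 1) − 11·(row 2) gives 353·m = 6·6 − 11·(-2) = 58, so m = 58/353.
Then b = ((-2) − 11·(58/353))/6 = -224/353.

b = -0.6346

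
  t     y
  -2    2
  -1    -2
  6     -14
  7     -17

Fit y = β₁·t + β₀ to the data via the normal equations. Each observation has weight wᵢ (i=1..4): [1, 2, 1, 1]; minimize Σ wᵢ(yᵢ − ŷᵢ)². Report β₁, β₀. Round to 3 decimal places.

Forming MᵀWM = [[91, 9]; [9, 5]] and MᵀWy = [-203, -33]ᵀ gives MᵀWM·[β₁, β₀]ᵀ = MᵀWy.
Δ = 91·5 − 9² = 374.
β₁ = ((-203)·5 − 9·(-33))/374 = -359/187; β₀ = (91·(-33) − 9·(-203))/374 = -588/187.

β₁ = -1.920, β₀ = -3.144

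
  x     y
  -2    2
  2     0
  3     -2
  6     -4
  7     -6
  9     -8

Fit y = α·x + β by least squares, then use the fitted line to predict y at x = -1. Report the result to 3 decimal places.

ŷ = 1.784

With design matrix M, MᵀM = [[183, 25]; [25, 6]] and Mᵀy = [-148, -18]ᵀ.
Determinant 183·6 − 25² = 473.
α = ((-148)·6 − 25·(-18))/473 = -438/473; β = (183·(-18) − 25·(-148))/473 = 406/473.
At x = -1: ŷ = (-438/473)·(-1) + (406/473)·(1) = 844/473.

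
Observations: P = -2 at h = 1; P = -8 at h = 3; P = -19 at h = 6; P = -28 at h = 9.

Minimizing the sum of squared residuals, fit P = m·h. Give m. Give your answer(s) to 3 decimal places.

From the data, Σh·h = 127.
Moment sums: Σh·P = -392.
Normal equations: [[127]]·[m]ᵀ = [-392]ᵀ.
m = (-392)/127 = -3.08661.

m = -3.087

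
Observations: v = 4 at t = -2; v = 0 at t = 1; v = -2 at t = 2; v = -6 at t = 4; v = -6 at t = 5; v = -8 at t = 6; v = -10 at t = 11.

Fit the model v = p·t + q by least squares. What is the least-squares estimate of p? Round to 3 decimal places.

Normal-equation sums: Σt·t = 207, Σt = 27, Σ1 = 7.
Moment sums: Σt·v = -224, Σv = -28.
Normal equations: [[207, 27]; [27, 7]]·[p, q]ᵀ = [-224, -28]ᵀ.
Eliminating q: 7·(row 1) − 27·(row 2) gives 720·p = 7·(-224) − 27·(-28) = -812, so p = -203/180.
Then q = ((-28) − 27·(-203/180))/7 = 7/20.

p = -1.128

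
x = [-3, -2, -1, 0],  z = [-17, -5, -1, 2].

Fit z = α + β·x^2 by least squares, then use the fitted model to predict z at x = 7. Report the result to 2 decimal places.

ẑ = -98.57

Compute the Gram sums: Σ1 = 4, Σx^2 = 14, Σx^2·x^2 = 98.
For Mᵀz: Σz = -21, Σx^2·z = -174.
Eliminating β: 98·(row 1) − 14·(row 2) gives 196·α = 98·(-21) − 14·(-174) = 378, so α = 27/14.
Then β = ((-174) − 14·(27/14))/98 = -201/98.
At x = 7: ẑ = (27/14)·(1) + (-201/98)·(49) = -690/7.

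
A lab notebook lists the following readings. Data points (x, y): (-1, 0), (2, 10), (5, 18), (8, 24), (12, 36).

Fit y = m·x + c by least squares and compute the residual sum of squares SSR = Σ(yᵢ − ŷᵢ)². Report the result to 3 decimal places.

SSR = 4.039

Compute the Gram sums: Σx·x = 238, Σx = 26, Σ1 = 5.
Moment sums: Σx·y = 734, Σy = 88.
So MᵀM·[m, c]ᵀ = Mᵀy: [[238, 26]; [26, 5]]·[m, c]ᵀ = [734, 88]ᵀ.
Eliminating c: 5·(row 1) − 26·(row 2) gives 514·m = 5·734 − 26·88 = 1382, so m = 691/257.
Then c = (88 − 26·(691/257))/5 = 930/257.
Residuals: -239/257, 258/257, 241/257, -290/257, 30/257; SSR = 1038/257.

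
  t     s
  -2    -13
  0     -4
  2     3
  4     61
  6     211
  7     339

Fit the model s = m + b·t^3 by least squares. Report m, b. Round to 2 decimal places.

m = -4.39, b = 1.00

Compute the Gram sums: Σ1 = 6, Σt^3 = 623, Σt^3·t^3 = 168529.
Moment sums: Σs = 597, Σt^3·s = 165885.
Normal equations: [[6, 623]; [623, 168529]]·[m, b]ᵀ = [597, 165885]ᵀ.
Δ = 6·168529 − 623² = 623045.
m = (597·168529 − 623·165885)/623045 = -2734542/623045; b = (6·165885 − 623·597)/623045 = 623379/623045.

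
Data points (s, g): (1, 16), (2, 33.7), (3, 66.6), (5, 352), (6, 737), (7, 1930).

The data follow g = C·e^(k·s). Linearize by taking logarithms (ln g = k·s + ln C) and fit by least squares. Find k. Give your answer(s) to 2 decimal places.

k = 0.79

With ln gᵢ as the transformed response and sᵢ as the regressor:
Over the data: Σs = 24.0000, Σ(s)² = 124.0000, Σln g = 30.5203, Σs·ln g = 144.2943.
Normal system: [[124.0000, 24.0000]; [24.0000, 6]]·[k, ln C]ᵀ = [144.2943, 30.5203]ᵀ.
Δ = 124.0000·6 − (24.0000)² = 168.0000; k = (144.2943·6 − 24.0000·30.5203)/168.0000 = 0.79333, ln C = (124.0000·30.5203 − 24.0000·144.2943)/168.0000 = 1.91340.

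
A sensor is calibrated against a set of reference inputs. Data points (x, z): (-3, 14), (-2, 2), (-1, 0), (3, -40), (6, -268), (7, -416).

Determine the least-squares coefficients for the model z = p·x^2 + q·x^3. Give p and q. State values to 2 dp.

p = -1.43, q = -1.01

The normal equations are: 3876·p + 24550·q = -30258;  24550·p + 165828·q = -202050.
(Σx^2·x^2 = 3876, Σx^2·x^3 = 24550, Σx^3·x^3 = 165828, Σx^2·z = -30258, Σx^3·z = -202050.)
Eliminating q: 165828·(row 1) − 24550·(row 2) gives 40046828·p = 165828·(-30258) − 24550·(-202050) = -57296124, so p = -14324031/10011707.
Then q = ((-202050) − 24550·(-14324031/10011707))/165828 = -10077975/10011707.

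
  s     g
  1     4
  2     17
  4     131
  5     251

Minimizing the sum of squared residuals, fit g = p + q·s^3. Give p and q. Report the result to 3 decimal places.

Normal-equation sums: Σ1 = 4, Σs^3 = 198, Σs^3·s^3 = 19786.
Moment sums: Σg = 403, Σs^3·g = 39899.
Determinant 4·19786 − 198² = 39940.
p = (403·19786 − 198·39899)/39940 = 18439/9985; q = (4·39899 − 198·403)/39940 = 39901/19970.

p = 1.847, q = 1.998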